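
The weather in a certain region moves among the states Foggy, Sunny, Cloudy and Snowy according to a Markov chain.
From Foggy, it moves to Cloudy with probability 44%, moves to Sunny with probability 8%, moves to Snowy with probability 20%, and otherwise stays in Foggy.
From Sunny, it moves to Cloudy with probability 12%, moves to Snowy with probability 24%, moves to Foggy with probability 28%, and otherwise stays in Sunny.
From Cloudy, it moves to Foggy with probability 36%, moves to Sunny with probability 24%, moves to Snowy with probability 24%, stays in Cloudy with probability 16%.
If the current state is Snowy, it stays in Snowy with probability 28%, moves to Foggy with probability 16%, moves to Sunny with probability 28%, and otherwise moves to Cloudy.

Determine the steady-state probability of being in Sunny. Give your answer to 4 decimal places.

0.2342

Let the stationary distribution be π with π = πP and π_1 + π_2 + π_3 + π_4 = 1.
π_1 = 0.28·π_1 + 0.28·π_2 + 0.36·π_3 + 0.16·π_4
π_2 = 0.08·π_1 + 0.36·π_2 + 0.24·π_3 + 0.28·π_4
π_3 = 0.44·π_1 + 0.12·π_2 + 0.16·π_3 + 0.28·π_4
Solving with the normalization constraint gives π = (0.2718, 0.2342, 0.2554, 0.2387).
So the stationary probability of Sunny is 0.2342.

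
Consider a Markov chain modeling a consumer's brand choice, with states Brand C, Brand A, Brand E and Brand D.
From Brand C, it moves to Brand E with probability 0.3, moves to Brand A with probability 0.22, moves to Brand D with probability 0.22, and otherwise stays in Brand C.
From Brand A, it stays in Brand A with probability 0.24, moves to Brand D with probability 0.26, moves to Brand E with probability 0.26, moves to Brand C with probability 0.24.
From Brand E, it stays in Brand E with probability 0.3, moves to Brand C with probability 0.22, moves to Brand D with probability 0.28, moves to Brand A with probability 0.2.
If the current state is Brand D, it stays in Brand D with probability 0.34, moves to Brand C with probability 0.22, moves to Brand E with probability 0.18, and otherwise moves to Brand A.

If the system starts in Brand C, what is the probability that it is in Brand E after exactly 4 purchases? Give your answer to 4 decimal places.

Propagate the distribution vector 4 purchases from Brand C.
After 0 purchases: (1.0000, 0.0000, 0.0000, 0.0000)
After 1 purchase: (0.2600, 0.2200, 0.3000, 0.2200)
After 2 purchases: (0.2348, 0.2272, 0.2648, 0.2732)
After 3 purchases: (0.2339, 0.2302, 0.2581, 0.2778)
After 4 purchases: (0.2340, 0.2306, 0.2575, 0.2780)
P(in Brand E after 4 purchases) = 0.2575

0.2575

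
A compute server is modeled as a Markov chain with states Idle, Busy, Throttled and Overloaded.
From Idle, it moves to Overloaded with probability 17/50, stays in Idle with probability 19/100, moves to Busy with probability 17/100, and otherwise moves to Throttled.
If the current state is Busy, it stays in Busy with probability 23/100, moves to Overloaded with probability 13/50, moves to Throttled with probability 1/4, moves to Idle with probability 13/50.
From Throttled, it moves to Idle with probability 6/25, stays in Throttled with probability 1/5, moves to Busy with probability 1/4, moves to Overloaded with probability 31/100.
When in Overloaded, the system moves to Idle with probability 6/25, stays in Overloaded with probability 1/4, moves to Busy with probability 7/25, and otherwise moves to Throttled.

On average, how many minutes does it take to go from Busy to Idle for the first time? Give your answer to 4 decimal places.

4.0006

Let t(s) be the expected number of minutes to first reach Idle from state s, with t(Idle) = 0. Conditioning on the first minute:
t(Busy) = 1 + 0.23·t(Busy) + 0.25·t(Throttled) + 0.26·t(Overloaded)
t(Throttled) = 1 + 0.25·t(Busy) + 0.2·t(Throttled) + 0.31·t(Overloaded)
t(Overloaded) = 1 + 0.28·t(Busy) + 0.23·t(Throttled) + 0.25·t(Overloaded)
Solving: t(Busy) = 4.0006, t(Throttled) = 4.0805, t(Overloaded) = 4.0783.
Expected minutes from Busy to Idle: 4.0006.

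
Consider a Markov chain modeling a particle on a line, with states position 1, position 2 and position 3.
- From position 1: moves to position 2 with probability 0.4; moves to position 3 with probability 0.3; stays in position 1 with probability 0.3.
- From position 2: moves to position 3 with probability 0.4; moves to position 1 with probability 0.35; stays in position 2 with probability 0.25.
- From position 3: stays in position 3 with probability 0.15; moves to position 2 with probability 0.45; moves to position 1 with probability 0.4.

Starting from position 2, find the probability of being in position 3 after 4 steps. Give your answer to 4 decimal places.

Propagate the distribution vector 4 steps from position 2.
After 0 steps: (0.0000, 1.0000, 0.0000)
After 1 step: (0.3500, 0.2500, 0.4000)
After 2 steps: (0.3525, 0.3825, 0.2650)
After 3 steps: (0.3456, 0.3559, 0.2985)
After 4 steps: (0.3476, 0.3615, 0.2908)
P(in position 3 after 4 steps) = 0.2908

0.2908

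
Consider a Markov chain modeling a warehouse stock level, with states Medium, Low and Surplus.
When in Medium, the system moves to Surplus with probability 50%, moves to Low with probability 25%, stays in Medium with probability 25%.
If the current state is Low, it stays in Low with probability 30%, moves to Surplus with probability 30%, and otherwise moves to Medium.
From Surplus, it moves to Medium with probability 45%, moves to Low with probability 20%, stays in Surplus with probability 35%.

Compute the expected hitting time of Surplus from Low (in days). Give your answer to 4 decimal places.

2.7059

Let t(s) be the expected number of days to first reach Surplus from state s, with t(Surplus) = 0. Conditioning on the first day:
t(Medium) = 1 + 0.25·t(Medium) + 0.25·t(Low)
t(Low) = 1 + 0.4·t(Medium) + 0.3·t(Low)
Solving: t(Medium) = 2.2353, t(Low) = 2.7059.
Expected days from Low to Surplus: 2.7059.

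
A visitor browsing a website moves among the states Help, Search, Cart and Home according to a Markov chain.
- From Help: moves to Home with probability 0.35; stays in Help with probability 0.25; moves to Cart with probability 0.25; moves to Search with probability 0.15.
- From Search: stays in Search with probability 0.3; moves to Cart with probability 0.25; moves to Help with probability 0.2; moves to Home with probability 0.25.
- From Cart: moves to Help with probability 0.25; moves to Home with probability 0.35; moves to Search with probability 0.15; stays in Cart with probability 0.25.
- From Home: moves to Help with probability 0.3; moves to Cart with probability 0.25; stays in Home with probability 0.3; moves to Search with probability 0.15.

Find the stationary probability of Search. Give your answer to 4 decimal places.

0.1765

Let the stationary distribution be π with π = πP and π_1 + π_2 + π_3 + π_4 = 1.
π_1 = 0.25·π_1 + 0.2·π_2 + 0.25·π_3 + 0.3·π_4
π_2 = 0.15·π_1 + 0.3·π_2 + 0.15·π_3 + 0.15·π_4
π_3 = 0.25·π_1 + 0.25·π_2 + 0.25·π_3 + 0.25·π_4
Solving with the normalization constraint gives π = (0.2570, 0.1765, 0.2500, 0.3165).
So the stationary probability of Search is 0.1765.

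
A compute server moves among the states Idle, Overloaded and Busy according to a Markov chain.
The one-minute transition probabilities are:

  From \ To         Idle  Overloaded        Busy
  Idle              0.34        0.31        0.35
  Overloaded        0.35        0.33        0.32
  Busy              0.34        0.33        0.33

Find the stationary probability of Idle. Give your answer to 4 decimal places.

Let the stationary distribution be π with π = πP and π_1 + π_2 + π_3 = 1.
π_1 = 0.34·π_1 + 0.35·π_2 + 0.34·π_3
π_2 = 0.31·π_1 + 0.33·π_2 + 0.33·π_3
Solving with the normalization constraint gives π = (0.3432, 0.3231, 0.3336).
So the stationary probability of Idle is 0.3432.

0.3432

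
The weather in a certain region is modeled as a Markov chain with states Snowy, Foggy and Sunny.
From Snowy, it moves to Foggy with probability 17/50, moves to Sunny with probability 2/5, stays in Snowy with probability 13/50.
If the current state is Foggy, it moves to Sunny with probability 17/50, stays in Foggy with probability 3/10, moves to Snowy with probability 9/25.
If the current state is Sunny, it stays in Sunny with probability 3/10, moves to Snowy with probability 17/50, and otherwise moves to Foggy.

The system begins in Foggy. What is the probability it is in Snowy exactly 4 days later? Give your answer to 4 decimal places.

0.3210

Propagate the distribution vector 4 days from Foggy.
After 0 days: (0.0000, 1.0000, 0.0000)
After 1 day: (0.3600, 0.3000, 0.3400)
After 2 days: (0.3172, 0.3348, 0.3480)
After 3 days: (0.3213, 0.3336, 0.3451)
After 4 days: (0.3210, 0.3336, 0.3455)
P(in Snowy after 4 days) = 0.3210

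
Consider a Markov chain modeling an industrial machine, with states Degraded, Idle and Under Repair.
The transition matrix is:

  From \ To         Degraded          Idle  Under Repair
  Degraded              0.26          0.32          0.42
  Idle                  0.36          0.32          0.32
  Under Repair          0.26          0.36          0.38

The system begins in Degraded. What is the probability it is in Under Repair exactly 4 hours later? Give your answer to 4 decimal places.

Propagate the distribution vector 4 hours from Degraded.
After 0 hours: (1.0000, 0.0000, 0.0000)
After 1 hour: (0.2600, 0.3200, 0.4200)
After 2 hours: (0.2920, 0.3368, 0.3712)
After 3 hours: (0.2937, 0.3348, 0.3715)
After 4 hours: (0.2935, 0.3349, 0.3717)
P(in Under Repair after 4 hours) = 0.3717

0.3717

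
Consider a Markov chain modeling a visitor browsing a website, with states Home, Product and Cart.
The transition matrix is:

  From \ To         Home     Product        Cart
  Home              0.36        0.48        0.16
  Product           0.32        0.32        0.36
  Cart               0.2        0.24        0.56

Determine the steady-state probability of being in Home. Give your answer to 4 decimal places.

Let the stationary distribution be π with π = πP and π_1 + π_2 + π_3 = 1.
π_1 = 0.36·π_1 + 0.32·π_2 + 0.2·π_3
π_2 = 0.48·π_1 + 0.32·π_2 + 0.24·π_3
Solving with the normalization constraint gives π = (0.2860, 0.3355, 0.3785).
So the stationary probability of Home is 0.2860.

0.2860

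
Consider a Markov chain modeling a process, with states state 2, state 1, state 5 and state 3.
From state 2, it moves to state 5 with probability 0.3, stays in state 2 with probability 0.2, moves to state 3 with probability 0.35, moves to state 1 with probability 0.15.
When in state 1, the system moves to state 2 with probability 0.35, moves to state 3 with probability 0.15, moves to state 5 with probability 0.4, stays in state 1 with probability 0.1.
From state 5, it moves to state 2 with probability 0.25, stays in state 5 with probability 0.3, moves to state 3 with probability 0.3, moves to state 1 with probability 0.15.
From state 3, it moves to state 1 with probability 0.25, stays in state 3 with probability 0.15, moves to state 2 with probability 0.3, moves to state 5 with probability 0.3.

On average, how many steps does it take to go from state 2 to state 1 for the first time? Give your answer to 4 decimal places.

5.6206

Let t(s) be the expected number of steps to first reach state 1 from state s, with t(state 1) = 0. Conditioning on the first step:
t(state 2) = 1 + 0.2·t(state 2) + 0.3·t(state 5) + 0.35·t(state 3)
t(state 5) = 1 + 0.25·t(state 2) + 0.3·t(state 5) + 0.3·t(state 3)
t(state 3) = 1 + 0.3·t(state 2) + 0.3·t(state 5) + 0.15·t(state 3)
Solving: t(state 2) = 5.6206, t(state 5) = 5.6440, t(state 3) = 5.1522.
Expected steps from state 2 to state 1: 5.6206.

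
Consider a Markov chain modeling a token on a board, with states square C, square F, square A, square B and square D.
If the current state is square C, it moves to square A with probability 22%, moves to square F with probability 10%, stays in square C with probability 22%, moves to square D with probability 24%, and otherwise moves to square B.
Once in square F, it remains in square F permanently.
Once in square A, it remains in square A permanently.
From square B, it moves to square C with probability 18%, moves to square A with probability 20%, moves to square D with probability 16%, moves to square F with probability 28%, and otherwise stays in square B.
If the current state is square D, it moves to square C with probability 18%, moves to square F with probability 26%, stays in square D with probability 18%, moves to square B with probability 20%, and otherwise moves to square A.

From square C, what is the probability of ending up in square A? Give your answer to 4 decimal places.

0.5480

Let h(s) be the probability of absorption at square A starting from transient state s. Then h(square A) = 1 and h(square F) = 0. By first-step analysis:
h(square C) = 0.22·h(square C) + 0.1·0 + 0.22·1 + 0.22·h(square B) + 0.24·h(square D)
h(square B) = 0.18·h(square C) + 0.28·0 + 0.2·1 + 0.18·h(square B) + 0.16·h(square D)
h(square D) = 0.18·h(square C) + 0.26·0 + 0.18·1 + 0.2·h(square B) + 0.18·h(square D)
Solving: h(square C) = 0.5480, h(square B) = 0.4520, h(square D) = 0.4501.
Starting from square C, the probability is 0.5480.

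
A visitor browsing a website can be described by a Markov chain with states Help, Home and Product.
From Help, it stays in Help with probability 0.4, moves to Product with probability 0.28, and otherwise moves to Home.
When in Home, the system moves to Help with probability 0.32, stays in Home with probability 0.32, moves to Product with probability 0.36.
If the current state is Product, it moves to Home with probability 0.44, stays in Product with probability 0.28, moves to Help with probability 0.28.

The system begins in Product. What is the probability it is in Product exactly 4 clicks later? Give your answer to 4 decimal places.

Propagate the distribution vector 4 clicks from Product.
After 0 clicks: (0.0000, 0.0000, 1.0000)
After 1 click: (0.2800, 0.4400, 0.2800)
After 2 clicks: (0.3312, 0.3536, 0.3152)
After 3 clicks: (0.3339, 0.3578, 0.3083)
After 4 clicks: (0.3344, 0.3570, 0.3086)
P(in Product after 4 clicks) = 0.3086

0.3086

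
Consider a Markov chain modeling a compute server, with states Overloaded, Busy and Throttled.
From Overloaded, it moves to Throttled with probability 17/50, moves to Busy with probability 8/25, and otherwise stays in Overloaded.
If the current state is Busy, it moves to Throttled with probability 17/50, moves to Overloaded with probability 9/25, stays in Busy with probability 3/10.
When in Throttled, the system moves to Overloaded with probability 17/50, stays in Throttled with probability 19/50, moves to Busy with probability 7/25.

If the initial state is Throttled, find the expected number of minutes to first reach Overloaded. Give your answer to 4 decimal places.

2.8926

Let t(s) be the expected number of minutes to first reach Overloaded from state s, with t(Overloaded) = 0. Conditioning on the first minute:
t(Busy) = 1 + 0.3·t(Busy) + 0.34·t(Throttled)
t(Throttled) = 1 + 0.28·t(Busy) + 0.38·t(Throttled)
Solving: t(Busy) = 2.8335, t(Throttled) = 2.8926.
Expected minutes from Throttled to Overloaded: 2.8926.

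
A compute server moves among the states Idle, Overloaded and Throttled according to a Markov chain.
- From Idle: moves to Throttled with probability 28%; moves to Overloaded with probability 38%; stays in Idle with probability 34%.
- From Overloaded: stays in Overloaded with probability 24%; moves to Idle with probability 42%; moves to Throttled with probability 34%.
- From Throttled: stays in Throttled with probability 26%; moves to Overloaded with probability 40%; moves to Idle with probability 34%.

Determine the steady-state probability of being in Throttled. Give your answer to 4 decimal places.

Let the stationary distribution be π with π = πP and π_1 + π_2 + π_3 = 1.
π_1 = 0.34·π_1 + 0.42·π_2 + 0.34·π_3
π_2 = 0.38·π_1 + 0.24·π_2 + 0.4·π_3
Solving with the normalization constraint gives π = (0.3671, 0.3385, 0.2944).
So the stationary probability of Throttled is 0.2944.

0.2944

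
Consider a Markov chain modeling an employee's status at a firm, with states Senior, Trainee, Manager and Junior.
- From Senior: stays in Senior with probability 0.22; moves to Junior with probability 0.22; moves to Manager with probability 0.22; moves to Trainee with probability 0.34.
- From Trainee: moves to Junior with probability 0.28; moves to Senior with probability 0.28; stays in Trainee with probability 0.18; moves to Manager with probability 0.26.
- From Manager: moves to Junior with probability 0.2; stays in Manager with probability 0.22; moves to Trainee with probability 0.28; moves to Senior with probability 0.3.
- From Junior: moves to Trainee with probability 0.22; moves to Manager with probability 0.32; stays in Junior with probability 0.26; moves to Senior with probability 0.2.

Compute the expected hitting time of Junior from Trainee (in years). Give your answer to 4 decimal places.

Let t(s) be the expected number of years to first reach Junior from state s, with t(Junior) = 0. Conditioning on the first year:
t(Senior) = 1 + 0.22·t(Senior) + 0.34·t(Trainee) + 0.22·t(Manager)
t(Trainee) = 1 + 0.28·t(Senior) + 0.18·t(Trainee) + 0.26·t(Manager)
t(Manager) = 1 + 0.3·t(Senior) + 0.28·t(Trainee) + 0.22·t(Manager)
Solving: t(Senior) = 4.3058, t(Trainee) = 4.0865, t(Manager) = 4.4051.
Expected years from Trainee to Junior: 4.0865.

4.0865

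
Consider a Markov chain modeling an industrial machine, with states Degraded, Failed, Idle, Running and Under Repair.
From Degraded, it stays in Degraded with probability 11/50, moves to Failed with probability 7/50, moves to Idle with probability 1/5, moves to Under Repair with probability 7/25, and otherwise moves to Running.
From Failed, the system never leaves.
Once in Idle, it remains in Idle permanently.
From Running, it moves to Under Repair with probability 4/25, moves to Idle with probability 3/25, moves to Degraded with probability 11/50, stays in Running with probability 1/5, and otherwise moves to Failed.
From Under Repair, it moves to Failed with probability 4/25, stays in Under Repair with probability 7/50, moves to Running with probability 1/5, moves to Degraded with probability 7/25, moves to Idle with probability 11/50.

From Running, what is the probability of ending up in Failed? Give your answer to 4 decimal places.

Let h(s) be the probability of absorption at Failed starting from transient state s. Then h(Failed) = 1 and h(Idle) = 0. By first-step analysis:
h(Degraded) = 0.22·h(Degraded) + 0.14·1 + 0.2·0 + 0.16·h(Running) + 0.28·h(Under Repair)
h(Running) = 0.22·h(Degraded) + 0.3·1 + 0.12·0 + 0.2·h(Running) + 0.16·h(Under Repair)
h(Under Repair) = 0.28·h(Degraded) + 0.16·1 + 0.22·0 + 0.2·h(Running) + 0.14·h(Under Repair)
Solving: h(Degraded) = 0.4756, h(Running) = 0.6020, h(Under Repair) = 0.4809.
Starting from Running, the probability is 0.6020.

0.6020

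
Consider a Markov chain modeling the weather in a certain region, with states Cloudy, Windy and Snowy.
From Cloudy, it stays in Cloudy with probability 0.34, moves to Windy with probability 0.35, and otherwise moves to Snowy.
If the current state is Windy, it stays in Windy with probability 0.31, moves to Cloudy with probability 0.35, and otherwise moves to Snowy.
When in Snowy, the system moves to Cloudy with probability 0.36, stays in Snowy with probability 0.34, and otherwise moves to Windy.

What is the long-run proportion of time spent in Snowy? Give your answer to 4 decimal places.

0.3295

Let the stationary distribution be π with π = πP and π_1 + π_2 + π_3 = 1.
π_1 = 0.34·π_1 + 0.35·π_2 + 0.36·π_3
π_2 = 0.35·π_1 + 0.31·π_2 + 0.3·π_3
Solving with the normalization constraint gives π = (0.3498, 0.3207, 0.3295).
So the stationary probability of Snowy is 0.3295.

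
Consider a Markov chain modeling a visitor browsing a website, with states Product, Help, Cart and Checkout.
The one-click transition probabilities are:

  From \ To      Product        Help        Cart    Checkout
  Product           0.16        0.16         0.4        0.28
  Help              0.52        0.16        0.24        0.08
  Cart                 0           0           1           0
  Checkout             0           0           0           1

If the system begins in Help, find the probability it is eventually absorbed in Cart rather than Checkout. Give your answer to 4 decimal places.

Let h(s) be the probability of absorption at Cart starting from transient state s. Then h(Cart) = 1 and h(Checkout) = 0. By first-step analysis:
h(Product) = 0.16·h(Product) + 0.16·h(Help) + 0.4·1 + 0.28·0
h(Help) = 0.52·h(Product) + 0.16·h(Help) + 0.24·1 + 0.08·0
Solving: h(Product) = 0.6015, h(Help) = 0.6581.
Starting from Help, the probability is 0.6581.

0.6581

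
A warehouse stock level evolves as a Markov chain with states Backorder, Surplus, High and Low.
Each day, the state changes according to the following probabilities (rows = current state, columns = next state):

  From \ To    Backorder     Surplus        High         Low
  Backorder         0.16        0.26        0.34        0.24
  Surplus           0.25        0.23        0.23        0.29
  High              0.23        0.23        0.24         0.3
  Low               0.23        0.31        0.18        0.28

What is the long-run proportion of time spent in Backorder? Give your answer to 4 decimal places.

0.2198

Let the stationary distribution be π with π = πP and π_1 + π_2 + π_3 + π_4 = 1.
π_1 = 0.16·π_1 + 0.25·π_2 + 0.23·π_3 + 0.23·π_4
π_2 = 0.26·π_1 + 0.23·π_2 + 0.23·π_3 + 0.31·π_4
π_3 = 0.34·π_1 + 0.23·π_2 + 0.24·π_3 + 0.18·π_4
Solving with the normalization constraint gives π = (0.2198, 0.2589, 0.2427, 0.2787).
So the stationary probability of Backorder is 0.2198.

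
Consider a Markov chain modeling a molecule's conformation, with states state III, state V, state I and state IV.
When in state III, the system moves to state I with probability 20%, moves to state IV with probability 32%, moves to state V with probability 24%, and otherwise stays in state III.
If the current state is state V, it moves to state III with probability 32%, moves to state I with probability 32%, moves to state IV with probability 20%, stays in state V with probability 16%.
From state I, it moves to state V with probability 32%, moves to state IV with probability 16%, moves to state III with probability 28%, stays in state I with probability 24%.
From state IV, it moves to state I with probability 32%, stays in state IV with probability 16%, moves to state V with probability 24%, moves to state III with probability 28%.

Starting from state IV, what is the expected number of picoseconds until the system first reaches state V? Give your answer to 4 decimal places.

3.8269

Let t(s) be the expected number of picoseconds to first reach state V from state s, with t(state V) = 0. Conditioning on the first picosecond:
t(state III) = 1 + 0.24·t(state III) + 0.2·t(state I) + 0.32·t(state IV)
t(state I) = 1 + 0.28·t(state III) + 0.24·t(state I) + 0.16·t(state IV)
t(state IV) = 1 + 0.28·t(state III) + 0.32·t(state I) + 0.16·t(state IV)
Solving: t(state III) = 3.8596, t(state I) = 3.5434, t(state IV) = 3.8269.
Expected picoseconds from state IV to state V: 3.8269.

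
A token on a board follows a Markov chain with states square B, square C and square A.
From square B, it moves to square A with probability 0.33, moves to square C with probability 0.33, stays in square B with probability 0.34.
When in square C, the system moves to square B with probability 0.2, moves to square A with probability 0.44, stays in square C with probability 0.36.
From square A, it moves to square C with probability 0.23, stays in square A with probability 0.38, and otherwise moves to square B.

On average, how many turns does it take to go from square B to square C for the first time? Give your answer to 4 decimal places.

3.3868

Let t(s) be the expected number of turns to first reach square C from state s, with t(square C) = 0. Conditioning on the first turn:
t(square B) = 1 + 0.34·t(square B) + 0.33·t(square A)
t(square A) = 1 + 0.39·t(square B) + 0.38·t(square A)
Solving: t(square B) = 3.3868, t(square A) = 3.7433.
Expected turns from square B to square C: 3.3868.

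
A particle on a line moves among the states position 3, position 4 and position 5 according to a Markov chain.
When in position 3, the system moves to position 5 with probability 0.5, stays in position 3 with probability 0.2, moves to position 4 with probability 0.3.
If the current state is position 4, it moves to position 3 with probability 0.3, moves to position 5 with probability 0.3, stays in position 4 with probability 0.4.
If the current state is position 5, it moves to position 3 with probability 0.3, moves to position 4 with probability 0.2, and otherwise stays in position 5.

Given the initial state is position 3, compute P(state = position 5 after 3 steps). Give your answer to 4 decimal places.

0.4440

Propagate the distribution vector 3 steps from position 3.
After 0 steps: (1.0000, 0.0000, 0.0000)
After 1 step: (0.2000, 0.3000, 0.5000)
After 2 steps: (0.2800, 0.2800, 0.4400)
After 3 steps: (0.2720, 0.2840, 0.4440)
P(in position 5 after 3 steps) = 0.4440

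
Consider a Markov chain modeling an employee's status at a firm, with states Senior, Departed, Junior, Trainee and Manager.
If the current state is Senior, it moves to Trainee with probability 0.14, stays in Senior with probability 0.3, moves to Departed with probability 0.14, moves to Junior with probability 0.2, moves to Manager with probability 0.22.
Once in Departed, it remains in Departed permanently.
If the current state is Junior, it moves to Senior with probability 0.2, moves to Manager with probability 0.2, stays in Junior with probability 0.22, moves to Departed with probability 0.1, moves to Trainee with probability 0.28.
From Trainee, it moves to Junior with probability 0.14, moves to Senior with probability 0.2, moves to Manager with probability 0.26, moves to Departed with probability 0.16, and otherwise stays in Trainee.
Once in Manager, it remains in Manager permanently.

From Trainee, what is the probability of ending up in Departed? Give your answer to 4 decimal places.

0.3764

Let h(s) be the probability of absorption at Departed starting from transient state s. Then h(Departed) = 1 and h(Manager) = 0. By first-step analysis:
h(Senior) = 0.3·h(Senior) + 0.14·1 + 0.2·h(Junior) + 0.14·h(Trainee) + 0.22·0
h(Junior) = 0.2·h(Senior) + 0.1·1 + 0.22·h(Junior) + 0.28·h(Trainee) + 0.2·0
h(Trainee) = 0.2·h(Senior) + 0.16·1 + 0.14·h(Junior) + 0.24·h(Trainee) + 0.26·0
Solving: h(Senior) = 0.3782, h(Junior) = 0.3603, h(Trainee) = 0.3764.
Starting from Trainee, the probability is 0.3764.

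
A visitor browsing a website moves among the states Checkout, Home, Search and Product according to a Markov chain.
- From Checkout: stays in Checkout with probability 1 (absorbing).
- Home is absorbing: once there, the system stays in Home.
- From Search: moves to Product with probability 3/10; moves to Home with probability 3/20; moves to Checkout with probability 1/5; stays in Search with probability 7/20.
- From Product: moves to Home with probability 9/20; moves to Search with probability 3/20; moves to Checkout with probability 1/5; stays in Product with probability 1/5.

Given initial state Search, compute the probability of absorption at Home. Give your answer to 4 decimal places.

Let h(s) be the probability of absorption at Home starting from transient state s. Then h(Home) = 1 and h(Checkout) = 0. By first-step analysis:
h(Search) = 0.2·0 + 0.15·1 + 0.35·h(Search) + 0.3·h(Product)
h(Product) = 0.2·0 + 0.45·1 + 0.15·h(Search) + 0.2·h(Product)
Solving: h(Search) = 0.5368, h(Product) = 0.6632.
Starting from Search, the probability is 0.5368.

0.5368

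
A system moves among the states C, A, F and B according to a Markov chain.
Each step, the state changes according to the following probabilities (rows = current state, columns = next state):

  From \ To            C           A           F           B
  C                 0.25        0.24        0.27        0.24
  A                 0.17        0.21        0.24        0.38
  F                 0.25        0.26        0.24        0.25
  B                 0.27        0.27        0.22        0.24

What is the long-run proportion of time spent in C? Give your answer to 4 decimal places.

0.2359

Let the stationary distribution be π with π = πP and π_1 + π_2 + π_3 + π_4 = 1.
π_1 = 0.25·π_1 + 0.17·π_2 + 0.25·π_3 + 0.27·π_4
π_2 = 0.24·π_1 + 0.21·π_2 + 0.26·π_3 + 0.27·π_4
π_3 = 0.27·π_1 + 0.24·π_2 + 0.24·π_3 + 0.22·π_4
Solving with the normalization constraint gives π = (0.2359, 0.2458, 0.2415, 0.2768).
So the stationary probability of C is 0.2359.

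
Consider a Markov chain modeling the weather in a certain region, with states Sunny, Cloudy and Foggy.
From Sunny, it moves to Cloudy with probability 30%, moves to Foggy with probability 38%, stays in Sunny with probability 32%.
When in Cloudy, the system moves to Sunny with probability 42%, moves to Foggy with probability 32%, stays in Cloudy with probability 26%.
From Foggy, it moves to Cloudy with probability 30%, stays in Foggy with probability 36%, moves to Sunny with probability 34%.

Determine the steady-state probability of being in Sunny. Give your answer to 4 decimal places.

0.3560

Let the stationary distribution be π with π = πP and π_1 + π_2 + π_3 = 1.
π_1 = 0.32·π_1 + 0.42·π_2 + 0.34·π_3
π_2 = 0.3·π_1 + 0.26·π_2 + 0.3·π_3
Solving with the normalization constraint gives π = (0.3560, 0.2885, 0.3556).
So the stationary probability of Sunny is 0.3560.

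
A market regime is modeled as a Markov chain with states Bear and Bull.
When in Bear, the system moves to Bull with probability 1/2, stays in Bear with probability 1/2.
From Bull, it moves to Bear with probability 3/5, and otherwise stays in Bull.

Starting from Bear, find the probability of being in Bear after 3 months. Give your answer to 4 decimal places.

Propagate the distribution vector 3 months from Bear.
After 0 months: (1.0000, 0.0000)
After 1 month: (0.5000, 0.5000)
After 2 months: (0.5500, 0.4500)
After 3 months: (0.5450, 0.4550)
P(in Bear after 3 months) = 0.5450

0.5450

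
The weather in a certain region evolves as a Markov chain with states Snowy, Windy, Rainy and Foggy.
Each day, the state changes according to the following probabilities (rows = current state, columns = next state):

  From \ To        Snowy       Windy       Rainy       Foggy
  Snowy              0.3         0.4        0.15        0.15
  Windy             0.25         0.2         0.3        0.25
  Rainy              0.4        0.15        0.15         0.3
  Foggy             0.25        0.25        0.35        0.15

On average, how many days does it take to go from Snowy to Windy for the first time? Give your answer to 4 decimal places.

3.0587

Let t(s) be the expected number of days to first reach Windy from state s, with t(Windy) = 0. Conditioning on the first day:
t(Snowy) = 1 + 0.3·t(Snowy) + 0.15·t(Rainy) + 0.15·t(Foggy)
t(Rainy) = 1 + 0.4·t(Snowy) + 0.15·t(Rainy) + 0.3·t(Foggy)
t(Foggy) = 1 + 0.25·t(Snowy) + 0.35·t(Rainy) + 0.15·t(Foggy)
Solving: t(Snowy) = 3.0587, t(Rainy) = 3.9180, t(Foggy) = 3.6894.
Expected days from Snowy to Windy: 3.0587.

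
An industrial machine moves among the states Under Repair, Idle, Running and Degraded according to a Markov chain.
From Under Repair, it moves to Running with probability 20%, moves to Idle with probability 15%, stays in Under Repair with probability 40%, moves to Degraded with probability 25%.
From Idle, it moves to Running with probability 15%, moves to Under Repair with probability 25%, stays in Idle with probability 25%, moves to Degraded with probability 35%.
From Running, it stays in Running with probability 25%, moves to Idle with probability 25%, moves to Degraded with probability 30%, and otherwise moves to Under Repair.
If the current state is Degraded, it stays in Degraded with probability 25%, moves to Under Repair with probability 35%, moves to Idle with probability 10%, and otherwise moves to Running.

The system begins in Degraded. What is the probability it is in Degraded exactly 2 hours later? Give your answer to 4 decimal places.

0.2750

Propagate the distribution vector 2 hours from Degraded.
After 0 hours: (0.0000, 0.0000, 0.0000, 1.0000)
After 1 hour: (0.3500, 0.1000, 0.3000, 0.2500)
After 2 hours: (0.3125, 0.1775, 0.2350, 0.2750)
P(in Degraded after 2 hours) = 0.2750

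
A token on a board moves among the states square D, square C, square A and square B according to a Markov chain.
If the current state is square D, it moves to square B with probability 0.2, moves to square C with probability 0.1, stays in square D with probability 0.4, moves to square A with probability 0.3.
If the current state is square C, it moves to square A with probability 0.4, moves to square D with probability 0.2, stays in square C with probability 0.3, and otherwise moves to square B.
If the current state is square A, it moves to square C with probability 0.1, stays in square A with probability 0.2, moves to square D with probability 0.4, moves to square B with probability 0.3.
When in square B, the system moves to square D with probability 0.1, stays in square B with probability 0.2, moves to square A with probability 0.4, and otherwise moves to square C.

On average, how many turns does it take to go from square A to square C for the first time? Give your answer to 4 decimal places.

6.7296

Let t(s) be the expected number of turns to first reach square C from state s, with t(square C) = 0. Conditioning on the first turn:
t(square D) = 1 + 0.4·t(square D) + 0.3·t(square A) + 0.2·t(square B)
t(square A) = 1 + 0.4·t(square D) + 0.2·t(square A) + 0.3·t(square B)
t(square B) = 1 + 0.1·t(square D) + 0.4·t(square A) + 0.2·t(square B)
Solving: t(square D) = 6.8553, t(square A) = 6.7296, t(square B) = 5.4717.
Expected turns from square A to square C: 6.7296.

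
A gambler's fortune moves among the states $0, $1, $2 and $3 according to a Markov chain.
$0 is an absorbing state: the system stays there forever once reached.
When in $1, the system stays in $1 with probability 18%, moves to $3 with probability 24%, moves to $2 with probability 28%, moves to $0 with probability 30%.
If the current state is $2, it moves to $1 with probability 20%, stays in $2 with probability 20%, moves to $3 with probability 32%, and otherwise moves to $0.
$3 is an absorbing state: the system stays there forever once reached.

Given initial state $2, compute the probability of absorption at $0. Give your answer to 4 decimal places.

Let h(s) be the probability of absorption at $0 starting from transient state s. Then h($0) = 1 and h($3) = 0. By first-step analysis:
h($1) = 0.3·1 + 0.18·h($1) + 0.28·h($2) + 0.24·0
h($2) = 0.28·1 + 0.2·h($1) + 0.2·h($2) + 0.32·0
Solving: h($1) = 0.5307, h($2) = 0.4827.
Starting from $2, the probability is 0.4827.

0.4827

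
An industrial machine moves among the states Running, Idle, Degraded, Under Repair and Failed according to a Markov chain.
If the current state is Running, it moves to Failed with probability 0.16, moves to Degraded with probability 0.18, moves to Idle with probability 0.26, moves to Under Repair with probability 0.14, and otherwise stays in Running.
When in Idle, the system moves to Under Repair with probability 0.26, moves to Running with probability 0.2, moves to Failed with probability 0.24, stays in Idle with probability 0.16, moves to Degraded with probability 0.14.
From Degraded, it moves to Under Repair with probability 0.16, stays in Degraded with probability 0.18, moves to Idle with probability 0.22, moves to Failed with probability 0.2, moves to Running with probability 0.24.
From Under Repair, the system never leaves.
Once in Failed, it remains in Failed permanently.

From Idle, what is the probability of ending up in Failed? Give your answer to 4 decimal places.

Let h(s) be the probability of absorption at Failed starting from transient state s. Then h(Failed) = 1 and h(Under Repair) = 0. By first-step analysis:
h(Running) = 0.26·h(Running) + 0.26·h(Idle) + 0.18·h(Degraded) + 0.14·0 + 0.16·1
h(Idle) = 0.2·h(Running) + 0.16·h(Idle) + 0.14·h(Degraded) + 0.26·0 + 0.24·1
h(Degraded) = 0.24·h(Running) + 0.22·h(Idle) + 0.18·h(Degraded) + 0.16·0 + 0.2·1
Solving: h(Running) = 0.5199, h(Idle) = 0.4978, h(Degraded) = 0.5296.
Starting from Idle, the probability is 0.4978.

0.4978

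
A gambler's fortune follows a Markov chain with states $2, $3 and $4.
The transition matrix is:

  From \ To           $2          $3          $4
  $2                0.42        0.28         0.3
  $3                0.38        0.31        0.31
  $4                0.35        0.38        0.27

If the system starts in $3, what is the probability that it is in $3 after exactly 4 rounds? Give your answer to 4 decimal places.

Propagate the distribution vector 4 rounds from $3.
After 0 rounds: (0.0000, 1.0000, 0.0000)
After 1 round: (0.3800, 0.3100, 0.3100)
After 2 rounds: (0.3859, 0.3203, 0.2938)
After 3 rounds: (0.3866, 0.3190, 0.2944)
After 4 rounds: (0.3866, 0.3190, 0.2944)
P(in $3 after 4 rounds) = 0.3190

0.3190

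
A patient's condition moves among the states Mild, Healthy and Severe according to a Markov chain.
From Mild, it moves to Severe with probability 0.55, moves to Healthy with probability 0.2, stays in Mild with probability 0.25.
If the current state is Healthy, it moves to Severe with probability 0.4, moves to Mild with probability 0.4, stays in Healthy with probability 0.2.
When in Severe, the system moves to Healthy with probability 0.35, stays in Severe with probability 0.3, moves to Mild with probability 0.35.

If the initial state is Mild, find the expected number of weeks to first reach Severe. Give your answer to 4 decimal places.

1.9231

Let t(s) be the expected number of weeks to first reach Severe from state s, with t(Severe) = 0. Conditioning on the first week:
t(Mild) = 1 + 0.25·t(Mild) + 0.2·t(Healthy)
t(Healthy) = 1 + 0.4·t(Mild) + 0.2·t(Healthy)
Solving: t(Mild) = 1.9231, t(Healthy) = 2.2115.
Expected weeks from Mild to Severe: 1.9231.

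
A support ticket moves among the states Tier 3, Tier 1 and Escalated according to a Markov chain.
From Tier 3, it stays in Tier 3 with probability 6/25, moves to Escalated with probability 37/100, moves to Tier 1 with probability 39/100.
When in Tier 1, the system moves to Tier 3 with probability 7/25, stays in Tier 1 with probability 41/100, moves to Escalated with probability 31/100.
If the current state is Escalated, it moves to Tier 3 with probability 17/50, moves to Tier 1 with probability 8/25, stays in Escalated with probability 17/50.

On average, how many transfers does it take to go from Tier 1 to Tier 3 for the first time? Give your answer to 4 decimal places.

3.3425

Let t(s) be the expected number of transfers to first reach Tier 3 from state s, with t(Tier 3) = 0. Conditioning on the first transfer:
t(Tier 1) = 1 + 0.41·t(Tier 1) + 0.31·t(Escalated)
t(Escalated) = 1 + 0.32·t(Tier 1) + 0.34·t(Escalated)
Solving: t(Tier 1) = 3.3425, t(Escalated) = 3.1358.
Expected transfers from Tier 1 to Tier 3: 3.3425.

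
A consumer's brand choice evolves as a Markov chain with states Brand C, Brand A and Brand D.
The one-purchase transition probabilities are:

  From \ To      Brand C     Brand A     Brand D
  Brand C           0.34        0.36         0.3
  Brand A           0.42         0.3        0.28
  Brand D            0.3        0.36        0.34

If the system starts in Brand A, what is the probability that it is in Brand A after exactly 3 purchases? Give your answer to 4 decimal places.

Propagate the distribution vector 3 purchases from Brand A.
After 0 purchases: (0.0000, 1.0000, 0.0000)
After 1 purchase: (0.4200, 0.3000, 0.2800)
After 2 purchases: (0.3528, 0.3420, 0.3052)
After 3 purchases: (0.3552, 0.3395, 0.3054)
P(in Brand A after 3 purchases) = 0.3395

0.3395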